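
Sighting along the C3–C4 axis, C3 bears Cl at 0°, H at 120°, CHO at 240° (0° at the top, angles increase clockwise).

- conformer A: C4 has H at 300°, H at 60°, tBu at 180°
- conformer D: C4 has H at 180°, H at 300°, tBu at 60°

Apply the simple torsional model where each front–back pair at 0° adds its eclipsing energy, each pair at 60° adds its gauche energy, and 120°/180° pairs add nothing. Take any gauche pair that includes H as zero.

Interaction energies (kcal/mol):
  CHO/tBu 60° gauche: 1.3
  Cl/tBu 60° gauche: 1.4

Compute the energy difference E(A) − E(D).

A (staggered): CHO–tBu gauche; 1.3 = 1.3 kcal/mol.
D (staggered): Cl–tBu gauche; 1.4 = 1.4 kcal/mol.
E(A) − E(D) = 1.3 − 1.4 = -0.1 kcal/mol.

-0.1 kcal/mol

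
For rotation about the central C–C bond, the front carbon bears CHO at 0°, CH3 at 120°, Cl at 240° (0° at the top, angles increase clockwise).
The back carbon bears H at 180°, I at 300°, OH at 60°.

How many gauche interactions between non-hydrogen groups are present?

Non-H gauche pairs: CHO(0°)/I(300°); CHO(0°)/OH(60°); CH3(120°)/OH(60°); Cl(240°)/I(300°) — 4 interactions.

4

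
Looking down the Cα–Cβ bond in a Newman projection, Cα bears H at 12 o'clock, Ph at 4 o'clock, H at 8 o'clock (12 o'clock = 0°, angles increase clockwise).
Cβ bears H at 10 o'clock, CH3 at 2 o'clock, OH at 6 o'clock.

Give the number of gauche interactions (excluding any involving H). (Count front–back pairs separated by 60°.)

Non-H gauche pairs: Ph(120°)/CH3(60°); Ph(120°)/OH(180°) — 2 interactions.

2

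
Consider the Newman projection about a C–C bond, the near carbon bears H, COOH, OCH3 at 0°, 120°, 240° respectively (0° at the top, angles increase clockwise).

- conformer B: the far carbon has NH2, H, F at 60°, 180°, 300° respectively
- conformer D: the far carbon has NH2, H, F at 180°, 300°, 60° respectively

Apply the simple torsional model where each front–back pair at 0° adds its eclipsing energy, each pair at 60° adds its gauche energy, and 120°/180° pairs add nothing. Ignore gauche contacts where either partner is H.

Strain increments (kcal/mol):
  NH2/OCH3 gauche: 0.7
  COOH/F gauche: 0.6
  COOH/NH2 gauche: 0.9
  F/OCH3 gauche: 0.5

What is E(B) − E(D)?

B (staggered): COOH(120°)/NH2(60°) gauche 0.9; OCH3(240°)/F(300°) gauche 0.5 → 1.4 kcal/mol.
D (staggered): COOH(120°)/NH2(180°) gauche 0.9; COOH(120°)/F(60°) gauche 0.6; OCH3(240°)/NH2(180°) gauche 0.7 → 2.2 kcal/mol.
E(B) − E(D) = 1.4 − 2.2 = -0.8 kcal/mol.

-0.8 kcal/mol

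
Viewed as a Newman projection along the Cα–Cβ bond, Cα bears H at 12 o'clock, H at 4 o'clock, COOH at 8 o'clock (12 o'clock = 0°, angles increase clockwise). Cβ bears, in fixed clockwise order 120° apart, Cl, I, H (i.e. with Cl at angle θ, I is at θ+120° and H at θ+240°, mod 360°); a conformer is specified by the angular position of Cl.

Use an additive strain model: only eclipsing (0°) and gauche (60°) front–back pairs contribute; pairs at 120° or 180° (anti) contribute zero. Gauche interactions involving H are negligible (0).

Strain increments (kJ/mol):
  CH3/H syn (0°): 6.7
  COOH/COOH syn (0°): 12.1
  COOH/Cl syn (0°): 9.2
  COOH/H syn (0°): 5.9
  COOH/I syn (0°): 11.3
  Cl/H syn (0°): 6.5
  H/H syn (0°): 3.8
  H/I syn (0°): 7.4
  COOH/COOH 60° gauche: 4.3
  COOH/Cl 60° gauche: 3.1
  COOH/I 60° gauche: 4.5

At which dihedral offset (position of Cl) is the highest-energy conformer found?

120°

Cl at 0° (eclipsed): H–Cl eclipsed, H–I eclipsed, COOH–H eclipsed; 6.5 + 7.4 + 5.9 = 19.8 kJ/mol.
Cl at 60° (staggered): COOH–I gauche; 4.5 = 4.5 kJ/mol.
Cl at 120° (eclipsed): H–H eclipsed, H–Cl eclipsed, COOH–I eclipsed; 3.8 + 6.5 + 11.3 = 21.6 kJ/mol.
Cl at 180° (staggered): COOH–Cl gauche, COOH–I gauche; 3.1 + 4.5 = 7.6 kJ/mol.
Cl at 240° (eclipsed): H–I eclipsed, H–H eclipsed, COOH–Cl eclipsed; 7.4 + 3.8 + 9.2 = 20.4 kJ/mol.
Cl at 300° (staggered): COOH–Cl gauche; 3.1 = 3.1 kJ/mol.
The maximum (21.6 kJ/mol) occurs with Cl at 120°.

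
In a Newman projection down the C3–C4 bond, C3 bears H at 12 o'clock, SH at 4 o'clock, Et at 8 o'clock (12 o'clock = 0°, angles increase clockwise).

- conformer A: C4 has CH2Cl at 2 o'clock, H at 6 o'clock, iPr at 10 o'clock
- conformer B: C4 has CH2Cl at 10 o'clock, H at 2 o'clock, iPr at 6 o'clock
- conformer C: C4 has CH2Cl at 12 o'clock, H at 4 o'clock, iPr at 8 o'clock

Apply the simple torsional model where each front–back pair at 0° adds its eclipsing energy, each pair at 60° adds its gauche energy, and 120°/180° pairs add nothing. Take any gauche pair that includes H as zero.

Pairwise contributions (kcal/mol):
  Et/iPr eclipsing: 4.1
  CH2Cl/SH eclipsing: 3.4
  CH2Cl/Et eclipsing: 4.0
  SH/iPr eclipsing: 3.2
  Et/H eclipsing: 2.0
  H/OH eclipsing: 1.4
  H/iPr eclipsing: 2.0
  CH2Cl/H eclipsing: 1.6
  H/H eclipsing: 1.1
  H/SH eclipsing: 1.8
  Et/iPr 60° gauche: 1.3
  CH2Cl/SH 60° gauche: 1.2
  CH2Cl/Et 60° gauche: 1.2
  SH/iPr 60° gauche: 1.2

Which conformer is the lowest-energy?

A (staggered): SH–CH2Cl gauche, Et–iPr gauche; 1.2 + 1.3 = 2.5 kcal/mol.
B (staggered): SH–iPr gauche, Et–CH2Cl gauche, Et–iPr gauche; 1.2 + 1.2 + 1.3 = 3.7 kcal/mol.
C (eclipsed): H–CH2Cl eclipsed, SH–H eclipsed, Et–iPr eclipsed; 1.6 + 1.8 + 4.1 = 7.5 kcal/mol.
A has the lowest total (2.5 kcal/mol).

A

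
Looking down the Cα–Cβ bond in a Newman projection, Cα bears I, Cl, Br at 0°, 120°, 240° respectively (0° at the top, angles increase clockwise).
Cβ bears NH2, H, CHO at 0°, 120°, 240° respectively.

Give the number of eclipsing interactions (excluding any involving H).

Non-H eclipsing pairs: I(0°)/NH2(0°); Br(240°)/CHO(240°) — 2 interactions.

2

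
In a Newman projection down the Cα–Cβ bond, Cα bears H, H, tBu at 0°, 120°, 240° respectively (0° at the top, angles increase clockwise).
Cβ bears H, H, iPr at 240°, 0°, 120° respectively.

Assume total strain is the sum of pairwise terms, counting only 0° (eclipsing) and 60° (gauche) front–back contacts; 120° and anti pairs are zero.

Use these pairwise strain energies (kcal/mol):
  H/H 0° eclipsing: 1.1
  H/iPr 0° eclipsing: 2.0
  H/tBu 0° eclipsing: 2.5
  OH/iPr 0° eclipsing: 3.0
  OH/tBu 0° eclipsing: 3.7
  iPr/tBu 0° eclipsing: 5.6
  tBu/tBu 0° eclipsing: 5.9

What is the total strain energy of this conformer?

5.6 kcal/mol

This conformer (eclipsed): H–H eclipsed, H–iPr eclipsed, tBu–H eclipsed; 1.1 + 2.0 + 2.5 = 5.6 kcal/mol.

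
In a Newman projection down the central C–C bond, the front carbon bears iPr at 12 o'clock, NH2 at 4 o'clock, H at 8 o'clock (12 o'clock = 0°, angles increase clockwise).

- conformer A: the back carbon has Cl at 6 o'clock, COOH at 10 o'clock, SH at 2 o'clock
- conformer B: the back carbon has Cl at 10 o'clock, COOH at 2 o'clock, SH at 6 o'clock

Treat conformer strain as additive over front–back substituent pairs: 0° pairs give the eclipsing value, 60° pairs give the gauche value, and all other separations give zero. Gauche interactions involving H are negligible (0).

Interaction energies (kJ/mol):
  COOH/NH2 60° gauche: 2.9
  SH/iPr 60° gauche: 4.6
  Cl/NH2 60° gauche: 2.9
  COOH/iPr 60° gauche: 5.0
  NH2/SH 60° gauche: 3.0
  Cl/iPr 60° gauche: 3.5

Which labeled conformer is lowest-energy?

A is staggered. iPr at 0° is gauche with COOH at 300° (5.0); iPr at 0° is gauche with SH at 60° (4.6); NH2 at 120° is gauche with Cl at 180° (2.9); NH2 at 120° is gauche with SH at 60° (3.0). Total 15.5 kJ/mol.
B is staggered. iPr at 0° is gauche with Cl at 300° (3.5); iPr at 0° is gauche with COOH at 60° (5.0); NH2 at 120° is gauche with COOH at 60° (2.9); NH2 at 120° is gauche with SH at 180° (3.0). Total 14.4 kJ/mol.
B has the lowest total (14.4 kJ/mol).

B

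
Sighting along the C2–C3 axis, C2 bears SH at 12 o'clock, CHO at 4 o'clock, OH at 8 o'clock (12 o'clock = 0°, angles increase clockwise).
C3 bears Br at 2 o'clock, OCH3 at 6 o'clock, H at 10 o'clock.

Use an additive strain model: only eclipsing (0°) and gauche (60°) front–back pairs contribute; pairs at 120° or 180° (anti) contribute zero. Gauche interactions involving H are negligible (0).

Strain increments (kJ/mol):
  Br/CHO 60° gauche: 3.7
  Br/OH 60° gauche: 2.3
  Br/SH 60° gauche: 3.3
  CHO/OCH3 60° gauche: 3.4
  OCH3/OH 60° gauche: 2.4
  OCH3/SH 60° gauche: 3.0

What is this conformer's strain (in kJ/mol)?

12.8 kJ/mol

This conformer (staggered): SH–Br gauche, CHO–Br gauche, CHO–OCH3 gauche, OH–OCH3 gauche; 3.3 + 3.7 + 3.4 + 2.4 = 12.8 kJ/mol.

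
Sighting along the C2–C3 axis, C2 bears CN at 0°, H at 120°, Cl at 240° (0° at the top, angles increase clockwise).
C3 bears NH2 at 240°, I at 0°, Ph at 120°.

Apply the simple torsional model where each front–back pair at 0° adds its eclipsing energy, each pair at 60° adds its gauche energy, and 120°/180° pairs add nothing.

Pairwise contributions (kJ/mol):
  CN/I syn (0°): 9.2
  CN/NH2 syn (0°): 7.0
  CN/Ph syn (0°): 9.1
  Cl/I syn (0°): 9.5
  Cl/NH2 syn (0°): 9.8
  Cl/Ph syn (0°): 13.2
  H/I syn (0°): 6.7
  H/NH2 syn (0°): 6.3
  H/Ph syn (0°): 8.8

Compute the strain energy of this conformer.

27.8 kJ/mol

This conformer is eclipsed. CN at 0° is eclipsed with I at 0° (9.2); H at 120° is eclipsed with Ph at 120° (8.8); Cl at 240° is eclipsed with NH2 at 240° (9.8). Total 27.8 kJ/mol.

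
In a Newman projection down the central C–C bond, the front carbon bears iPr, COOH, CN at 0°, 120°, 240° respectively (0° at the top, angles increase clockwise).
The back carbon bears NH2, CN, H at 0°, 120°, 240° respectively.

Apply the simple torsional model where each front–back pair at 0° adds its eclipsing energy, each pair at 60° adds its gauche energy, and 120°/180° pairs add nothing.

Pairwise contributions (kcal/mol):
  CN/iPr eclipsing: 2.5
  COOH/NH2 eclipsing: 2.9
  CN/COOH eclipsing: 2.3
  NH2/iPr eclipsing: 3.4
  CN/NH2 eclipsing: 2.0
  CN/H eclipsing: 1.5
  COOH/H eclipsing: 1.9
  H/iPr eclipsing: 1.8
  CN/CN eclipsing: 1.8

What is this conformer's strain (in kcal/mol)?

7.2 kcal/mol

This conformer (eclipsed): iPr(0°)/NH2(0°) eclipsed 3.4; COOH(120°)/CN(120°) eclipsed 2.3; CN(240°)/H(240°) eclipsed 1.5 → 7.2 kcal/mol.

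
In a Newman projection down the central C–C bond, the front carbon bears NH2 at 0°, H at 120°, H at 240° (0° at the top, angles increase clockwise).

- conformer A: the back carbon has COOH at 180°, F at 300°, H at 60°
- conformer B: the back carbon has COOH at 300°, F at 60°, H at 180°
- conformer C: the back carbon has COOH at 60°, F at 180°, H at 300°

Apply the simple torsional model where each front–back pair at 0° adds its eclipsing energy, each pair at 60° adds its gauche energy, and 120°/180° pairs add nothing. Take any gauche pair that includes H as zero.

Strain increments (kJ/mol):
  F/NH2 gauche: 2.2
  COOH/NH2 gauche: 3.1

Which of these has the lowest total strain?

A

A (staggered): NH2(0°)/F(300°) gauche 2.2 → 2.2 kJ/mol.
B (staggered): NH2(0°)/COOH(300°) gauche 3.1; NH2(0°)/F(60°) gauche 2.2 → 5.3 kJ/mol.
C (staggered): NH2(0°)/COOH(60°) gauche 3.1 → 3.1 kJ/mol.
A has the lowest total (2.2 kJ/mol).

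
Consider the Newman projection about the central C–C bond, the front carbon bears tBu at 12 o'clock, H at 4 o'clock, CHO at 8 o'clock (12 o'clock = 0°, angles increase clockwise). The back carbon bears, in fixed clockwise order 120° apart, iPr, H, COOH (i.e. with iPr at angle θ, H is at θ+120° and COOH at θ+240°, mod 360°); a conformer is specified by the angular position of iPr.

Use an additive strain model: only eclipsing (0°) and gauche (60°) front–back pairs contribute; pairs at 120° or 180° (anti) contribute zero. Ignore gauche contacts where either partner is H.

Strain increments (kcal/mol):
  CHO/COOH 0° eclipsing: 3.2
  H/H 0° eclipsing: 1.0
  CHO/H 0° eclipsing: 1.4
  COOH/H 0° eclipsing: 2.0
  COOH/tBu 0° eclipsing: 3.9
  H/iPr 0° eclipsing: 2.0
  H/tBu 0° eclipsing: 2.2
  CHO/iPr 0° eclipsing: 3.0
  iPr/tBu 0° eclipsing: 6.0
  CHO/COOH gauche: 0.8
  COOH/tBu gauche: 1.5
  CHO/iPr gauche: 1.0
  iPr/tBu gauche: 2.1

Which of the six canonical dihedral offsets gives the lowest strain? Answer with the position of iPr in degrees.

iPr at 0° (eclipsed): tBu–iPr eclipsed, H–H eclipsed, CHO–COOH eclipsed; 6.0 + 1.0 + 3.2 = 10.2 kcal/mol.
iPr at 60° (staggered): tBu–iPr gauche, tBu–COOH gauche, CHO–COOH gauche; 2.1 + 1.5 + 0.8 = 4.4 kcal/mol.
iPr at 120° (eclipsed): tBu–COOH eclipsed, H–iPr eclipsed, CHO–H eclipsed; 3.9 + 2.0 + 1.4 = 7.3 kcal/mol.
iPr at 180° (staggered): tBu–COOH gauche, CHO–iPr gauche; 1.5 + 1.0 = 2.5 kcal/mol.
iPr at 240° (eclipsed): tBu–H eclipsed, H–COOH eclipsed, CHO–iPr eclipsed; 2.2 + 2.0 + 3.0 = 7.2 kcal/mol.
iPr at 300° (staggered): tBu–iPr gauche, CHO–iPr gauche, CHO–COOH gauche; 2.1 + 1.0 + 0.8 = 3.9 kcal/mol.
The minimum (2.5 kcal/mol) occurs with iPr at 180°.

180°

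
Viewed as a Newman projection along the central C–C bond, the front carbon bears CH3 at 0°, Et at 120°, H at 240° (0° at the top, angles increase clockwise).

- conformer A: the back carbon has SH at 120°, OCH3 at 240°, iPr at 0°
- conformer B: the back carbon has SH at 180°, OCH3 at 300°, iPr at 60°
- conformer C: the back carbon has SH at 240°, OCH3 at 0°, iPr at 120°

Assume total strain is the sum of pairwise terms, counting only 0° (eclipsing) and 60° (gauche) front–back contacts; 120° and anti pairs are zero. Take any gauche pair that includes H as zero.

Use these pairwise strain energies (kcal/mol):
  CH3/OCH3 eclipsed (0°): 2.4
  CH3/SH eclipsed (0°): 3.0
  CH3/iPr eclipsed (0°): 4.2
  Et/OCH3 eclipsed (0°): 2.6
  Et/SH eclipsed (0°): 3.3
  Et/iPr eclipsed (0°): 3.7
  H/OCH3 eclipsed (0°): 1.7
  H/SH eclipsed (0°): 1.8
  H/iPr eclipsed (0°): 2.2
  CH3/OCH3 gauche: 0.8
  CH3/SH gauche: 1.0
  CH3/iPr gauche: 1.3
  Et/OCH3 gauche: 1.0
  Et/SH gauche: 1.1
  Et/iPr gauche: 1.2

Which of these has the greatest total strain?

A (eclipsed): CH3–iPr eclipsed, Et–SH eclipsed, H–OCH3 eclipsed; 4.2 + 3.3 + 1.7 = 9.2 kcal/mol.
B (staggered): CH3–OCH3 gauche, CH3–iPr gauche, Et–SH gauche, Et–iPr gauche; 0.8 + 1.3 + 1.1 + 1.2 = 4.4 kcal/mol.
C (eclipsed): CH3–OCH3 eclipsed, Et–iPr eclipsed, H–SH eclipsed; 2.4 + 3.7 + 1.8 = 7.9 kcal/mol.
A has the highest total (9.2 kcal/mol).

A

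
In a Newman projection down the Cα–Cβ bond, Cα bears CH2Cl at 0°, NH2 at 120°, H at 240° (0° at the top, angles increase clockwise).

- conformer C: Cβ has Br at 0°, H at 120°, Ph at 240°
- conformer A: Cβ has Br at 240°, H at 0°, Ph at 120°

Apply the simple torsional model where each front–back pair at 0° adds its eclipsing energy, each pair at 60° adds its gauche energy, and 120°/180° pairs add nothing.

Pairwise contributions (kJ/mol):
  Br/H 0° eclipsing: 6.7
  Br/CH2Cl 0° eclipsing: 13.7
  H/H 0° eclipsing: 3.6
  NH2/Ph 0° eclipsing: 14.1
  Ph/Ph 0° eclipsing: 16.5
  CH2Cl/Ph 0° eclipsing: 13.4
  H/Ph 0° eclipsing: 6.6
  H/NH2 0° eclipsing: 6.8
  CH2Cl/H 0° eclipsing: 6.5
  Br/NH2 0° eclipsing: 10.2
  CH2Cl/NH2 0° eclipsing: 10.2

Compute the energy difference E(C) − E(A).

-0.2 kJ/mol

C (eclipsed): CH2Cl(0°)/Br(0°) eclipsed 13.7; NH2(120°)/H(120°) eclipsed 6.8; H(240°)/Ph(240°) eclipsed 6.6 → 27.1 kJ/mol.
A (eclipsed): CH2Cl(0°)/H(0°) eclipsed 6.5; NH2(120°)/Ph(120°) eclipsed 14.1; H(240°)/Br(240°) eclipsed 6.7 → 27.3 kJ/mol.
E(C) − E(A) = 27.1 − 27.3 = -0.2 kJ/mol.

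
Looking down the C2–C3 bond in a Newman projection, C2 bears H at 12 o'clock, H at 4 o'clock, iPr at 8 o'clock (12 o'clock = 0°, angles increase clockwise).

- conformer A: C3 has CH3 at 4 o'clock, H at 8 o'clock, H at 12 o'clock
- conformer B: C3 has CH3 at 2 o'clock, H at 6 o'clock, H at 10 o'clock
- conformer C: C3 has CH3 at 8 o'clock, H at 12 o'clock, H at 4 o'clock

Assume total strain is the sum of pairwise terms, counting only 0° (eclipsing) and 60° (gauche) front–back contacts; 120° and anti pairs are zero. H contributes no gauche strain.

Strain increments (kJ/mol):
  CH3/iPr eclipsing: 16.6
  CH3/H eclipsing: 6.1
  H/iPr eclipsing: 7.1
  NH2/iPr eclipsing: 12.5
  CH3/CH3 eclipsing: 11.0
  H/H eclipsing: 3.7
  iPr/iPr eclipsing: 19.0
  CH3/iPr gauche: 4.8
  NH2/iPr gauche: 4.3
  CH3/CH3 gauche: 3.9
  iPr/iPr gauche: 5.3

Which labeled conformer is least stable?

C

A is eclipsed. H at 0° is eclipsed with H at 0° (3.7); H at 120° is eclipsed with CH3 at 120° (6.1); iPr at 240° is eclipsed with H at 240° (7.1). Total 16.9 kJ/mol.
B (staggered): no non-H gauche contacts → 0.0 kJ/mol.
C is eclipsed. H at 0° is eclipsed with H at 0° (3.7); H at 120° is eclipsed with H at 120° (3.7); iPr at 240° is eclipsed with CH3 at 240° (16.6). Total 24.0 kJ/mol.
C has the highest total (24.0 kJ/mol).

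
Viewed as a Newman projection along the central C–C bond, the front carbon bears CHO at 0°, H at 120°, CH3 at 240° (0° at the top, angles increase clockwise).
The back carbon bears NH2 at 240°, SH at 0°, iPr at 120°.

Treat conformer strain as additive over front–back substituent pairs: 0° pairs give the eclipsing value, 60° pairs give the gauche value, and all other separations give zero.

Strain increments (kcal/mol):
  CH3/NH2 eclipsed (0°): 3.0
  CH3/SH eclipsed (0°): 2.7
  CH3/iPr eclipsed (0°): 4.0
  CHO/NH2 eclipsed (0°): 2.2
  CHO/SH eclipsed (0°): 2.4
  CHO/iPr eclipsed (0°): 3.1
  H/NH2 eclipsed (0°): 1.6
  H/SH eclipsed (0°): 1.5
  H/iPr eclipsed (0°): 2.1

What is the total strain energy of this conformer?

7.5 kcal/mol

This conformer (eclipsed): CHO(0°)/SH(0°) eclipsed 2.4; H(120°)/iPr(120°) eclipsed 2.1; CH3(240°)/NH2(240°) eclipsed 3.0 → 7.5 kcal/mol.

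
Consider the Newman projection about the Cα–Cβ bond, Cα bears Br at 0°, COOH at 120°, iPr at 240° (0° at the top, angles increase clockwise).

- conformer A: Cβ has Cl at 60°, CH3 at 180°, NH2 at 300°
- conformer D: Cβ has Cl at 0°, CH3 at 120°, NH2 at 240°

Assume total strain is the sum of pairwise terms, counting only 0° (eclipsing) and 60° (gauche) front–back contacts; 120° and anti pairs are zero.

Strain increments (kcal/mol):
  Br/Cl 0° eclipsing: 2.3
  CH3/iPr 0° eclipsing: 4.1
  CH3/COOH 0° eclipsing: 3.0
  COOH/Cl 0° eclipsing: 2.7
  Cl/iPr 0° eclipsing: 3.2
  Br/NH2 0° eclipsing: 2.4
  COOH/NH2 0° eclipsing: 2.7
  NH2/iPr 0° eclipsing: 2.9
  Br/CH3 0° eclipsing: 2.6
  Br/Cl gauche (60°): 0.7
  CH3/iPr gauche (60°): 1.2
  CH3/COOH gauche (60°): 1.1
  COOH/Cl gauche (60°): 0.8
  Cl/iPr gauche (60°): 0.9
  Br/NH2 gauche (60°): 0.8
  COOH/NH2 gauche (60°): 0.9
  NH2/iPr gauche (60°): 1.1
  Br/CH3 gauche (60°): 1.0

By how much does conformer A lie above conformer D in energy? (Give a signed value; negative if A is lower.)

A is staggered. Br at 0° is gauche with Cl at 60° (0.7); Br at 0° is gauche with NH2 at 300° (0.8); COOH at 120° is gauche with Cl at 60° (0.8); COOH at 120° is gauche with CH3 at 180° (1.1); iPr at 240° is gauche with CH3 at 180° (1.2); iPr at 240° is gauche with NH2 at 300° (1.1). Total 5.7 kcal/mol.
D is eclipsed. Br at 0° is eclipsed with Cl at 0° (2.3); COOH at 120° is eclipsed with CH3 at 120° (3.0); iPr at 240° is eclipsed with NH2 at 240° (2.9). Total 8.2 kcal/mol.
E(A) − E(D) = 5.7 − 8.2 = -2.5 kcal/mol.

-2.5 kcal/mol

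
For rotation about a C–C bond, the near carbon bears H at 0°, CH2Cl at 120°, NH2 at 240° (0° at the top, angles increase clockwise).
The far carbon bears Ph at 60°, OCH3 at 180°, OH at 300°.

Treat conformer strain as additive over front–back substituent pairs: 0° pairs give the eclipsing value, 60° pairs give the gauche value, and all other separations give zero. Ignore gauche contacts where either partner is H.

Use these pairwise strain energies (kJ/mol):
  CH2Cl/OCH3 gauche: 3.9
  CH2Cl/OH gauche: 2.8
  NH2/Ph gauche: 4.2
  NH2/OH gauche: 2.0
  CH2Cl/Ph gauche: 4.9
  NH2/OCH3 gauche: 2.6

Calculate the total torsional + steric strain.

13.4 kJ/mol

This conformer (staggered): CH2Cl(120°)/Ph(60°) gauche 4.9; CH2Cl(120°)/OCH3(180°) gauche 3.9; NH2(240°)/OCH3(180°) gauche 2.6; NH2(240°)/OH(300°) gauche 2.0 → 13.4 kJ/mol.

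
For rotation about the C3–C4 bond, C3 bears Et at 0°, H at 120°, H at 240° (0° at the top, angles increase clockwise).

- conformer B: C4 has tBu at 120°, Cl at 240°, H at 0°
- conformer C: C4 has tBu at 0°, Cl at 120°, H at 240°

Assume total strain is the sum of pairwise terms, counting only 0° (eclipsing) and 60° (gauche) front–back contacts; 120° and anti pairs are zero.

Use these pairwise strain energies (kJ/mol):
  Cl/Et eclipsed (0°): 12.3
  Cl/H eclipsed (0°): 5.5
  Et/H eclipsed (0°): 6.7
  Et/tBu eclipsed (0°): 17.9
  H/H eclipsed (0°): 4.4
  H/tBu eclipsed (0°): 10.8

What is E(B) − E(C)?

B is eclipsed. Et at 0° is eclipsed with H at 0° (6.7); H at 120° is eclipsed with tBu at 120° (10.8); H at 240° is eclipsed with Cl at 240° (5.5). Total 23.0 kJ/mol.
C is eclipsed. Et at 0° is eclipsed with tBu at 0° (17.9); H at 120° is eclipsed with Cl at 120° (5.5); H at 240° is eclipsed with H at 240° (4.4). Total 27.8 kJ/mol.
E(B) − E(C) = 23.0 − 27.8 = -4.8 kJ/mol.

-4.8 kJ/mol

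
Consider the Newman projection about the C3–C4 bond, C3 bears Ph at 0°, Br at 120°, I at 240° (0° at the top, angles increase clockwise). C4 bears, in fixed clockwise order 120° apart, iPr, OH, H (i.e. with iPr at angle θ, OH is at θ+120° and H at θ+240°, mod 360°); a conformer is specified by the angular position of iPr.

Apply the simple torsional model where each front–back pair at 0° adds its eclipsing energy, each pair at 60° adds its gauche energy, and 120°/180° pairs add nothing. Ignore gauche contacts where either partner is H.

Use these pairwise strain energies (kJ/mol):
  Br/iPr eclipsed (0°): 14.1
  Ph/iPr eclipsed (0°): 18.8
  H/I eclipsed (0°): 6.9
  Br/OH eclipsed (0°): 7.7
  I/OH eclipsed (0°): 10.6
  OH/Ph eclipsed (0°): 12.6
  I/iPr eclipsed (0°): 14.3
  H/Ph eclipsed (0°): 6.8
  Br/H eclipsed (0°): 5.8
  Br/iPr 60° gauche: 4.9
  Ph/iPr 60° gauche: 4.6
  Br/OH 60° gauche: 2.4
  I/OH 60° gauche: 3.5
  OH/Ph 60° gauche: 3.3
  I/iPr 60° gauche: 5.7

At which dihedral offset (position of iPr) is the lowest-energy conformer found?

60°

iPr at 0° (eclipsed): Ph–iPr eclipsed, Br–OH eclipsed, I–H eclipsed; 18.8 + 7.7 + 6.9 = 33.4 kJ/mol.
iPr at 60° (staggered): Ph–iPr gauche, Br–iPr gauche, Br–OH gauche, I–OH gauche; 4.6 + 4.9 + 2.4 + 3.5 = 15.4 kJ/mol.
iPr at 120° (eclipsed): Ph–H eclipsed, Br–iPr eclipsed, I–OH eclipsed; 6.8 + 14.1 + 10.6 = 31.5 kJ/mol.
iPr at 180° (staggered): Ph–OH gauche, Br–iPr gauche, I–iPr gauche, I–OH gauche; 3.3 + 4.9 + 5.7 + 3.5 = 17.4 kJ/mol.
iPr at 240° (eclipsed): Ph–OH eclipsed, Br–H eclipsed, I–iPr eclipsed; 12.6 + 5.8 + 14.3 = 32.7 kJ/mol.
iPr at 300° (staggered): Ph–iPr gauche, Ph–OH gauche, Br–OH gauche, I–iPr gauche; 4.6 + 3.3 + 2.4 + 5.7 = 16.0 kJ/mol.
The minimum (15.4 kJ/mol) occurs with iPr at 60°.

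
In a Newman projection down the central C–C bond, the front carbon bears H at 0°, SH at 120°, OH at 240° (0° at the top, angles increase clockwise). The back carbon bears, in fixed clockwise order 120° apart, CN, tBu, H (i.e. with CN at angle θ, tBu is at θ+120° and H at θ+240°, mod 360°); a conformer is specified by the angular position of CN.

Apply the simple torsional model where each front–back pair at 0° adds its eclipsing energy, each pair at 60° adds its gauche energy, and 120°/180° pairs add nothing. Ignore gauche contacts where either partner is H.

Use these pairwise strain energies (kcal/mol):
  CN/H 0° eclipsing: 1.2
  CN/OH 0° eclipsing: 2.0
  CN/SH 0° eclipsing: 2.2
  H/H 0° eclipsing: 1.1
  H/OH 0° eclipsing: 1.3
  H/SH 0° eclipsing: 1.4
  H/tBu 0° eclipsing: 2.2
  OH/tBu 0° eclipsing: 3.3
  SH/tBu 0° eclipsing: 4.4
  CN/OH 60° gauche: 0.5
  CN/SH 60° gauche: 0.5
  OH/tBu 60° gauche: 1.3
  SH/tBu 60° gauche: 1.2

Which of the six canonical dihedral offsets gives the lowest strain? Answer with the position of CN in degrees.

300°

CN at 0° (eclipsed): H–CN eclipsed, SH–tBu eclipsed, OH–H eclipsed; 1.2 + 4.4 + 1.3 = 6.9 kcal/mol.
CN at 60° (staggered): SH–CN gauche, SH–tBu gauche, OH–tBu gauche; 0.5 + 1.2 + 1.3 = 3.0 kcal/mol.
CN at 120° (eclipsed): H–H eclipsed, SH–CN eclipsed, OH–tBu eclipsed; 1.1 + 2.2 + 3.3 = 6.6 kcal/mol.
CN at 180° (staggered): SH–CN gauche, OH–CN gauche, OH–tBu gauche; 0.5 + 0.5 + 1.3 = 2.3 kcal/mol.
CN at 240° (eclipsed): H–tBu eclipsed, SH–H eclipsed, OH–CN eclipsed; 2.2 + 1.4 + 2.0 = 5.6 kcal/mol.
CN at 300° (staggered): SH–tBu gauche, OH–CN gauche; 1.2 + 0.5 = 1.7 kcal/mol.
The minimum (1.7 kcal/mol) occurs with CN at 300°.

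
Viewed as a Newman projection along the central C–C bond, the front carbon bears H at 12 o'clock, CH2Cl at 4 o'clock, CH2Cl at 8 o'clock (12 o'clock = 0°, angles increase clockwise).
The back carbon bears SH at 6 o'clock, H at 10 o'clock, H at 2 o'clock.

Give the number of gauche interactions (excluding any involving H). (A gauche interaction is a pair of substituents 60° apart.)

Non-H gauche pairs: CH2Cl(120°)/SH(180°); CH2Cl(240°)/SH(180°) — 2 interactions.

2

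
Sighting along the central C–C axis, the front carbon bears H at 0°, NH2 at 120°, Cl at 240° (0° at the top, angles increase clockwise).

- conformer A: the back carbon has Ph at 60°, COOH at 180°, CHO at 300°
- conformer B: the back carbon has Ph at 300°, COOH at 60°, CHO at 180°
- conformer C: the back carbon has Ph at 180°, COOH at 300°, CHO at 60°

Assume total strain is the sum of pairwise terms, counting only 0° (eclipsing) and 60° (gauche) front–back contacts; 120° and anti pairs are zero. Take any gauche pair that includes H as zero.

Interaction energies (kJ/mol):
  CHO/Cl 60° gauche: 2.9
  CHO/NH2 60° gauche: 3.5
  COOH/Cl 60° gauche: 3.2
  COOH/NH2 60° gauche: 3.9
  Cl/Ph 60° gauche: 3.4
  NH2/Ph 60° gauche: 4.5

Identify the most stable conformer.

A (staggered): NH2–Ph gauche, NH2–COOH gauche, Cl–COOH gauche, Cl–CHO gauche; 4.5 + 3.9 + 3.2 + 2.9 = 14.5 kJ/mol.
B (staggered): NH2–COOH gauche, NH2–CHO gauche, Cl–Ph gauche, Cl–CHO gauche; 3.9 + 3.5 + 3.4 + 2.9 = 13.7 kJ/mol.
C (staggered): NH2–Ph gauche, NH2–CHO gauche, Cl–Ph gauche, Cl–COOH gauche; 4.5 + 3.5 + 3.4 + 3.2 = 14.6 kJ/mol.
B has the lowest total (13.7 kJ/mol).

B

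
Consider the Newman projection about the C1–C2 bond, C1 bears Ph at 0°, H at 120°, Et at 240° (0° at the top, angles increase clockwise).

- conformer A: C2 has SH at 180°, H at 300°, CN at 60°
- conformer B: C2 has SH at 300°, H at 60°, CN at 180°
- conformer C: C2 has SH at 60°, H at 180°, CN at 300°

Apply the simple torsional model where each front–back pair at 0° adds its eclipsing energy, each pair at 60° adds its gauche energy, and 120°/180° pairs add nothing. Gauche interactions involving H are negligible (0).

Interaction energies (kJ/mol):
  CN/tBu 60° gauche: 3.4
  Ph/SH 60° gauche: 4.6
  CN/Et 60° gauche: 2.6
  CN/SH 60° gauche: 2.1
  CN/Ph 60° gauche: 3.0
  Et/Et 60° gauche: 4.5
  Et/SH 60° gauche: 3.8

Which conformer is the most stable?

A

A (staggered): Ph–CN gauche, Et–SH gauche; 3.0 + 3.8 = 6.8 kJ/mol.
B (staggered): Ph–SH gauche, Et–SH gauche, Et–CN gauche; 4.6 + 3.8 + 2.6 = 11.0 kJ/mol.
C (staggered): Ph–SH gauche, Ph–CN gauche, Et–CN gauche; 4.6 + 3.0 + 2.6 = 10.2 kJ/mol.
A has the lowest total (6.8 kJ/mol).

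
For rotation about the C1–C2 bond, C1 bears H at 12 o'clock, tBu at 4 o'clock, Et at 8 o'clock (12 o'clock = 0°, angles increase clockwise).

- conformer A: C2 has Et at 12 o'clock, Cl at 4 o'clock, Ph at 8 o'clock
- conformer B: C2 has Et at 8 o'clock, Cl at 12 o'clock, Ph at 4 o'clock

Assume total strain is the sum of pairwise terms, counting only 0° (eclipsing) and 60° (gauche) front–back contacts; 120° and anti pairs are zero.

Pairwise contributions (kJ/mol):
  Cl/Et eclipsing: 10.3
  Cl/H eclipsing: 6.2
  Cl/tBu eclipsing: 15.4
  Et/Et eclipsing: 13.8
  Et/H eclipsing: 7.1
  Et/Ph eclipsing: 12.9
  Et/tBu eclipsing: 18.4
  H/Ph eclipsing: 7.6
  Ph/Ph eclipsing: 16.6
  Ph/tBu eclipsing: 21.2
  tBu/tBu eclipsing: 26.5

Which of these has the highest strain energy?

B

A (eclipsed): H–Et eclipsed, tBu–Cl eclipsed, Et–Ph eclipsed; 7.1 + 15.4 + 12.9 = 35.4 kJ/mol.
B (eclipsed): H–Cl eclipsed, tBu–Ph eclipsed, Et–Et eclipsed; 6.2 + 21.2 + 13.8 = 41.2 kJ/mol.
B has the highest total (41.2 kJ/mol).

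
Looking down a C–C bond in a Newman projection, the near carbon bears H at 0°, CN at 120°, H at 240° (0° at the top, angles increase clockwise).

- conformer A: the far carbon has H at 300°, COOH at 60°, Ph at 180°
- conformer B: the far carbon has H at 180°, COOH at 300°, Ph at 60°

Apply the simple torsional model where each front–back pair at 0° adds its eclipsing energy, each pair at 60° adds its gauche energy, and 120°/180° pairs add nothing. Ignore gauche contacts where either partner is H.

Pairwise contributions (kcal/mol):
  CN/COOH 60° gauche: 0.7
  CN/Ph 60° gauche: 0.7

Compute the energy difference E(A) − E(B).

+0.7 kcal/mol

A is staggered. CN at 120° is gauche with COOH at 60° (0.7); CN at 120° is gauche with Ph at 180° (0.7). Total 1.4 kcal/mol.
B is staggered. CN at 120° is gauche with Ph at 60° (0.7). Total 0.7 kcal/mol.
E(A) − E(B) = 1.4 − 0.7 = +0.7 kcal/mol.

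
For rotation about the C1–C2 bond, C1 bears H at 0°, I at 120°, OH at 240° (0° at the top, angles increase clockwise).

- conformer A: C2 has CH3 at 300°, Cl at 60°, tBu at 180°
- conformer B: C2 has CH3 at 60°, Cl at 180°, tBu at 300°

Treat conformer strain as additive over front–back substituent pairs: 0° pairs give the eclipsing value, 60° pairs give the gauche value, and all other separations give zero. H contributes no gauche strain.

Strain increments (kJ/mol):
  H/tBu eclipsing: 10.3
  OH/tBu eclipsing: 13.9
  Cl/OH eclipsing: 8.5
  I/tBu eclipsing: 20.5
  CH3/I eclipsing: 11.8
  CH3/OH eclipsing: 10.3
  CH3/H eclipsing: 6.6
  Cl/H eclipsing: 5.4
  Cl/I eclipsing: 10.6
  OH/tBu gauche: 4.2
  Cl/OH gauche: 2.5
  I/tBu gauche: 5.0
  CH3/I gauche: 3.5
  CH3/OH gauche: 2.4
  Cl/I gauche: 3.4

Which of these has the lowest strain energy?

B

A (staggered): I(120°)/Cl(60°) gauche 3.4; I(120°)/tBu(180°) gauche 5.0; OH(240°)/CH3(300°) gauche 2.4; OH(240°)/tBu(180°) gauche 4.2 → 15.0 kJ/mol.
B (staggered): I(120°)/CH3(60°) gauche 3.5; I(120°)/Cl(180°) gauche 3.4; OH(240°)/Cl(180°) gauche 2.5; OH(240°)/tBu(300°) gauche 4.2 → 13.6 kJ/mol.
B has the lowest total (13.6 kJ/mol).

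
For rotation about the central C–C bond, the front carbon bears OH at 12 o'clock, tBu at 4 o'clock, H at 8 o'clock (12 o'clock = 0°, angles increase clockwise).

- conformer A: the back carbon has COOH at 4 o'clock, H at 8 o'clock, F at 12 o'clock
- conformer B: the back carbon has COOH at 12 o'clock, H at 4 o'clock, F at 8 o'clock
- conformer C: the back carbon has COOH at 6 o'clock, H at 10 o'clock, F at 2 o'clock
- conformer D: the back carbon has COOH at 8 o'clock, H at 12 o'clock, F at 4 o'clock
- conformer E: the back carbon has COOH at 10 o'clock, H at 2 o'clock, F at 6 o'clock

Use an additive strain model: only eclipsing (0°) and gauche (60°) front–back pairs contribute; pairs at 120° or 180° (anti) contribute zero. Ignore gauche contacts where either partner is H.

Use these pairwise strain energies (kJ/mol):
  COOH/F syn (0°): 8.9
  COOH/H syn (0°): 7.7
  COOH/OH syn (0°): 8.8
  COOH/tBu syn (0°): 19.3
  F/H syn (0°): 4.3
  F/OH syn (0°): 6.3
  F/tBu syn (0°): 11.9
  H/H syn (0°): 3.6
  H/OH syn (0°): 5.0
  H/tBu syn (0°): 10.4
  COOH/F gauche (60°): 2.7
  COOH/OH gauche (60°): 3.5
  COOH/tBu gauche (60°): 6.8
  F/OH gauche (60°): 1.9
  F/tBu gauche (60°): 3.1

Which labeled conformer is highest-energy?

A (eclipsed): OH(0°)/F(0°) eclipsed 6.3; tBu(120°)/COOH(120°) eclipsed 19.3; H(240°)/H(240°) eclipsed 3.6 → 29.2 kJ/mol.
B (eclipsed): OH(0°)/COOH(0°) eclipsed 8.8; tBu(120°)/H(120°) eclipsed 10.4; H(240°)/F(240°) eclipsed 4.3 → 23.5 kJ/mol.
C (staggered): OH(0°)/F(60°) gauche 1.9; tBu(120°)/COOH(180°) gauche 6.8; tBu(120°)/F(60°) gauche 3.1 → 11.8 kJ/mol.
D (eclipsed): OH(0°)/H(0°) eclipsed 5.0; tBu(120°)/F(120°) eclipsed 11.9; H(240°)/COOH(240°) eclipsed 7.7 → 24.6 kJ/mol.
E (staggered): OH(0°)/COOH(300°) gauche 3.5; tBu(120°)/F(180°) gauche 3.1 → 6.6 kJ/mol.
A has the highest total (29.2 kJ/mol).

A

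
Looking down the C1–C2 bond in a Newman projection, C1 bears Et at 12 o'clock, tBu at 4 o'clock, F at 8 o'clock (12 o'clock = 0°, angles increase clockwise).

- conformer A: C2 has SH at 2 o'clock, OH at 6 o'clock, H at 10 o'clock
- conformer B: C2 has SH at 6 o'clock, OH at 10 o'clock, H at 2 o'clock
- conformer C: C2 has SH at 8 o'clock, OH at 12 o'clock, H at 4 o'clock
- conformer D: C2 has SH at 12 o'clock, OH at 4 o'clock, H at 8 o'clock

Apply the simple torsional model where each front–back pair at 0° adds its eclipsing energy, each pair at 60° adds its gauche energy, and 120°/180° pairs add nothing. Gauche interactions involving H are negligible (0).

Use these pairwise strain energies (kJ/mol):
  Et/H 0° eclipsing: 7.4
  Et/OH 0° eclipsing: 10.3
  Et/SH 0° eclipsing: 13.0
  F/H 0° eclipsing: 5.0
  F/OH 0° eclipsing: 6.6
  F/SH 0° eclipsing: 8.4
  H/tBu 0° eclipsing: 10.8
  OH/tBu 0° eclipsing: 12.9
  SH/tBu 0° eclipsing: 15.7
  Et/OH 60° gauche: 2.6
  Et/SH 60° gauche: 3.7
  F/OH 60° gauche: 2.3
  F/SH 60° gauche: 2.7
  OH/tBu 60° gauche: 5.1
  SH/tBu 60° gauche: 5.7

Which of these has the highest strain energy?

D

A (staggered): Et–SH gauche, tBu–SH gauche, tBu–OH gauche, F–OH gauche; 3.7 + 5.7 + 5.1 + 2.3 = 16.8 kJ/mol.
B (staggered): Et–OH gauche, tBu–SH gauche, F–SH gauche, F–OH gauche; 2.6 + 5.7 + 2.7 + 2.3 = 13.3 kJ/mol.
C (eclipsed): Et–OH eclipsed, tBu–H eclipsed, F–SH eclipsed; 10.3 + 10.8 + 8.4 = 29.5 kJ/mol.
D (eclipsed): Et–SH eclipsed, tBu–OH eclipsed, F–H eclipsed; 13.0 + 12.9 + 5.0 = 30.9 kJ/mol.
D has the highest total (30.9 kJ/mol).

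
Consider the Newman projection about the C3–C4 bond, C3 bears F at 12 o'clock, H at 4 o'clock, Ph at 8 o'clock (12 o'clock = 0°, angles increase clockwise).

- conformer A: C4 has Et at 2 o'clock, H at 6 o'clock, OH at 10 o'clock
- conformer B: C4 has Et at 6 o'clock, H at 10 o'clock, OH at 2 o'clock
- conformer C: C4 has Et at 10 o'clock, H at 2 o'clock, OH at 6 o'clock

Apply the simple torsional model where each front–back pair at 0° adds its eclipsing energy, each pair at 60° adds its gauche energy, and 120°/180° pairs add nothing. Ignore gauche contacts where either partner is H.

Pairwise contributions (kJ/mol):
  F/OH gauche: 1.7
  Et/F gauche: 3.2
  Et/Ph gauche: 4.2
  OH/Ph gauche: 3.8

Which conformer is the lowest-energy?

B

A (staggered): F(0°)/Et(60°) gauche 3.2; F(0°)/OH(300°) gauche 1.7; Ph(240°)/OH(300°) gauche 3.8 → 8.7 kJ/mol.
B (staggered): F(0°)/OH(60°) gauche 1.7; Ph(240°)/Et(180°) gauche 4.2 → 5.9 kJ/mol.
C (staggered): F(0°)/Et(300°) gauche 3.2; Ph(240°)/Et(300°) gauche 4.2; Ph(240°)/OH(180°) gauche 3.8 → 11.2 kJ/mol.
B has the lowest total (5.9 kJ/mol).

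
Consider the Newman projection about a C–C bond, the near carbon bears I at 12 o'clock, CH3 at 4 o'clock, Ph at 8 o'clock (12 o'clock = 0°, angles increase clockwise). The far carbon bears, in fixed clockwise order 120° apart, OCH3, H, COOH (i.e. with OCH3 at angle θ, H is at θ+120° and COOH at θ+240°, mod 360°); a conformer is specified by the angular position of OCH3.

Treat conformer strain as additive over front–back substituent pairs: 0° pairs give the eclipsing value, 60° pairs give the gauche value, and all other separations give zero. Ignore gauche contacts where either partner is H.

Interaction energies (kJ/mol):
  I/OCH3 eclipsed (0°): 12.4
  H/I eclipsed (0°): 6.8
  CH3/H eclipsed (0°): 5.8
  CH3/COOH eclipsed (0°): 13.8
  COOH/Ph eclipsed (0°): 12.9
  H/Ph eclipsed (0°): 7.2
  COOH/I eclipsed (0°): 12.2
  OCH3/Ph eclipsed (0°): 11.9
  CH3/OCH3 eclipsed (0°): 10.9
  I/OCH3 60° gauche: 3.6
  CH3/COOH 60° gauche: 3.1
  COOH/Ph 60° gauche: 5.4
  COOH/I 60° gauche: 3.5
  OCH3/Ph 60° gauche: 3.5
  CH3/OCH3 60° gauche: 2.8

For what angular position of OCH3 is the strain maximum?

OCH3 at 0° (eclipsed): I(0°)/OCH3(0°) eclipsed 12.4; CH3(120°)/H(120°) eclipsed 5.8; Ph(240°)/COOH(240°) eclipsed 12.9 → 31.1 kJ/mol.
OCH3 at 60° (staggered): I(0°)/OCH3(60°) gauche 3.6; I(0°)/COOH(300°) gauche 3.5; CH3(120°)/OCH3(60°) gauche 2.8; Ph(240°)/COOH(300°) gauche 5.4 → 15.3 kJ/mol.
OCH3 at 120° (eclipsed): I(0°)/COOH(0°) eclipsed 12.2; CH3(120°)/OCH3(120°) eclipsed 10.9; Ph(240°)/H(240°) eclipsed 7.2 → 30.3 kJ/mol.
OCH3 at 180° (staggered): I(0°)/COOH(60°) gauche 3.5; CH3(120°)/OCH3(180°) gauche 2.8; CH3(120°)/COOH(60°) gauche 3.1; Ph(240°)/OCH3(180°) gauche 3.5 → 12.9 kJ/mol.
OCH3 at 240° (eclipsed): I(0°)/H(0°) eclipsed 6.8; CH3(120°)/COOH(120°) eclipsed 13.8; Ph(240°)/OCH3(240°) eclipsed 11.9 → 32.5 kJ/mol.
OCH3 at 300° (staggered): I(0°)/OCH3(300°) gauche 3.6; CH3(120°)/COOH(180°) gauche 3.1; Ph(240°)/OCH3(300°) gauche 3.5; Ph(240°)/COOH(180°) gauche 5.4 → 15.6 kJ/mol.
The maximum (32.5 kJ/mol) occurs with OCH3 at 240°.

240°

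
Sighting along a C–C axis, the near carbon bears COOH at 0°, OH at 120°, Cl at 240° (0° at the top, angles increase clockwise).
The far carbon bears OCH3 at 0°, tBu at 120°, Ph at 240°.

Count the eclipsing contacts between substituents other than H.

Non-H eclipsing pairs: COOH(0°)/OCH3(0°); OH(120°)/tBu(120°); Cl(240°)/Ph(240°) — 3 interactions.

3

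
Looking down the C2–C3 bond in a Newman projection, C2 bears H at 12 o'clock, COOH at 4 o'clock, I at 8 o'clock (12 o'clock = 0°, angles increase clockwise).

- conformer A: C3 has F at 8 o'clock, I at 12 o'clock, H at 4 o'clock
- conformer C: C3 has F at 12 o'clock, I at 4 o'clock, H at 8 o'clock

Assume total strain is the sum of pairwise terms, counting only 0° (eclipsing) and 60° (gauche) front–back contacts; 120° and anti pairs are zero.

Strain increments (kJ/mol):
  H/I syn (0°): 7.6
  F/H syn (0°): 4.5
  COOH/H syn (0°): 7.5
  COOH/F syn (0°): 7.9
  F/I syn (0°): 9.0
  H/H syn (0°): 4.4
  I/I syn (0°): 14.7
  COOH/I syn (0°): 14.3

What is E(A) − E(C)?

A (eclipsed): H–I eclipsed, COOH–H eclipsed, I–F eclipsed; 7.6 + 7.5 + 9.0 = 24.1 kJ/mol.
C (eclipsed): H–F eclipsed, COOH–I eclipsed, I–H eclipsed; 4.5 + 14.3 + 7.6 = 26.4 kJ/mol.
E(A) − E(C) = 24.1 − 26.4 = -2.3 kJ/mol.

-2.3 kJ/mol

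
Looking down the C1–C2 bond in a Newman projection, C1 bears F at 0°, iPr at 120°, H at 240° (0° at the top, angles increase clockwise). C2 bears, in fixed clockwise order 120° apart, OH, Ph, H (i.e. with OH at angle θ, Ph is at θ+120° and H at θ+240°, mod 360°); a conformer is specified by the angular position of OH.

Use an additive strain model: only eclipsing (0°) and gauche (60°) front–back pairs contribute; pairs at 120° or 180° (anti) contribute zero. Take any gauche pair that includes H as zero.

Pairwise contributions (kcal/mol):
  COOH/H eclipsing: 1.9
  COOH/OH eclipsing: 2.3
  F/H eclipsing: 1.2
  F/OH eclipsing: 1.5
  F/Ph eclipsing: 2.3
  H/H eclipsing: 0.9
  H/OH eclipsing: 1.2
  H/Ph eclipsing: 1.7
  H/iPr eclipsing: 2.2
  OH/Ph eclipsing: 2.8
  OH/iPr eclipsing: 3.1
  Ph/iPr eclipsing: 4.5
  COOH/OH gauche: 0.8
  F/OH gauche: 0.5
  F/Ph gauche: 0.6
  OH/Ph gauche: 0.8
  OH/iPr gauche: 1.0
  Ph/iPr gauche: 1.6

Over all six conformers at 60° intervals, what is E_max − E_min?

5.3 kcal/mol

OH at 0° (eclipsed): F(0°)/OH(0°) eclipsed 1.5; iPr(120°)/Ph(120°) eclipsed 4.5; H(240°)/H(240°) eclipsed 0.9 → 6.9 kcal/mol.
OH at 60° (staggered): F(0°)/OH(60°) gauche 0.5; iPr(120°)/OH(60°) gauche 1.0; iPr(120°)/Ph(180°) gauche 1.6 → 3.1 kcal/mol.
OH at 120° (eclipsed): F(0°)/H(0°) eclipsed 1.2; iPr(120°)/OH(120°) eclipsed 3.1; H(240°)/Ph(240°) eclipsed 1.7 → 6.0 kcal/mol.
OH at 180° (staggered): F(0°)/Ph(300°) gauche 0.6; iPr(120°)/OH(180°) gauche 1.0 → 1.6 kcal/mol.
OH at 240° (eclipsed): F(0°)/Ph(0°) eclipsed 2.3; iPr(120°)/H(120°) eclipsed 2.2; H(240°)/OH(240°) eclipsed 1.2 → 5.7 kcal/mol.
OH at 300° (staggered): F(0°)/OH(300°) gauche 0.5; F(0°)/Ph(60°) gauche 0.6; iPr(120°)/Ph(60°) gauche 1.6 → 2.7 kcal/mol.
Max at 0° (6.9 kcal/mol), min at 180° (1.6 kcal/mol); barrier = 5.3 kcal/mol.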